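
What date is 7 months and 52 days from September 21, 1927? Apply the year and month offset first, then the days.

Counting forward 7 months and 52 days from September 21, 1927: first the month/year part, then the days.
month 9 + 7 = 16, which is month 4 of year 1928 → April 1928.
Day 21 is valid in April, giving April 21, 1928.
Now add 52 days from April 21, 1928.
April has 30 days, so 30 − 21 = 9 days remain after April 21, 1928; 52 − 9 = 43 left.
May 1928 has 31 days: 43 − 31 = 12 left.
12 days into June 1928 → June 12, 1928.

June 12, 1928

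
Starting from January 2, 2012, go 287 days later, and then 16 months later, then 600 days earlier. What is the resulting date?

June 25, 2012

Adding 287 days from January 2, 2012:
January has 31 days, so 31 − 2 = 29 days remain after January 2, 2012; 287 − 29 = 258 left.
February 2012 has 29 days (2012 is a leap year): 258 − 29 = 229 left.
March 2012 has 31 days: 229 − 31 = 198 left.
April 2012 has 30 days: 198 − 30 = 168 left.
May 2012 has 31 days: 168 − 31 = 137 left.
June 2012 has 30 days: 137 − 30 = 107 left.
July 2012 has 31 days: 107 − 31 = 76 left.
August 2012 has 31 days: 76 − 31 = 45 left.
September 2012 has 30 days: 45 − 30 = 15 left.
15 days into October 2012 → October 15, 2012.
Advancing 16 months from October 15, 2012:
month 10 + 16 = 26, which is month 2 of year 2014 → February 2014.
Day 15 is valid in February, giving February 15, 2014.
Going back 600 days from February 15, 2014:
Going back 15 days from February 15, 2014 reaches the end of the previous month; 600 − 15 = 585 left.
January 2014 has 31 days: 585 − 31 = 554 left.
December 2013 has 31 days: 554 − 31 = 523 left.
November 2013 has 30 days: 523 − 30 = 493 left.
October 2013 has 31 days: 493 − 31 = 462 left.
September 2013 has 30 days: 462 − 30 = 432 left.
August 2013 has 31 days: 432 − 31 = 401 left.
July 2013 has 31 days: 401 − 31 = 370 left.
June 2013 has 30 days: 370 − 30 = 340 left.
May 2013 has 31 days: 340 − 31 = 309 left.
April 2013 has 30 days: 309 − 30 = 279 left.
March 2013 has 31 days: 279 − 31 = 248 left.
February 2013 has 28 days (2013 is not a leap year): 248 − 28 = 220 left.
January 2013 has 31 days: 220 − 31 = 189 left.
December 2012 has 31 days: 189 − 31 = 158 left.
November 2012 has 30 days: 158 − 30 = 128 left.
October 2012 has 31 days: 128 − 31 = 97 left.
September 2012 has 30 days: 97 − 30 = 67 left.
August 2012 has 31 days: 67 − 31 = 36 left.
July 2012 has 31 days: 36 − 31 = 5 left.
June 2012 has 30 days; 30 − 5 = 25 → June 25, 2012.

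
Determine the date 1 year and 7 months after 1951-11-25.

Advancing 1 year and 7 months from November 25, 1951.
+1 year → 1952; month 11 + 7 = 18, which is month 6 of year 1953 → June 1953.
Day 25 is valid in June, giving June 25, 1953.

June 25, 1953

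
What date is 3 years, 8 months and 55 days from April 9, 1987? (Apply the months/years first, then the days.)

Counting forward 3 years, 8 months and 55 days from April 9, 1987: first the month/year part, then the days.
+3 years → 1990; month 4 + 8 = 12 → December 1990.
Day 9 is valid in December, giving December 9, 1990.
Now add 55 days from December 9, 1990.
December has 31 days, so 31 − 9 = 22 days remain after December 9, 1990; 55 − 22 = 33 left.
January 1991 has 31 days: 33 − 31 = 2 left.
2 days into February 1991 → February 2, 1991.

February 2, 1991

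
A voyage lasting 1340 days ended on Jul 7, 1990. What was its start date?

Subtracting 1340 days from July 7, 1990.
Going back 7 days from July 7, 1990 reaches the end of the previous month; 1340 − 7 = 1333 left.
June 1990 has 30 days: 1333 − 30 = 1303 left.
May 1990 has 31 days: 1303 − 31 = 1272 left.
April 1990 has 30 days: 1272 − 30 = 1242 left.
March 1990 has 31 days: 1242 − 31 = 1211 left.
February 1990 has 28 days (1990 is not a leap year): 1211 − 28 = 1183 left.
January 1990 has 31 days: 1183 − 31 = 1152 left.
December 1989 has 31 days: 1152 − 31 = 1121 left.
November 1989 has 30 days: 1121 − 30 = 1091 left.
October 1989 has 31 days: 1091 − 31 = 1060 left.
September 1989 has 30 days: 1060 − 30 = 1030 left.
August 1989 has 31 days: 1030 − 31 = 999 left.
July 1989 has 31 days: 999 − 31 = 968 left.
June 1989 has 30 days: 968 − 30 = 938 left.
May 1989 has 31 days: 938 − 31 = 907 left.
April 1989 has 30 days: 907 − 30 = 877 left.
March 1989 has 31 days: 877 − 31 = 846 left.
February 1989 has 28 days (1989 is not a leap year): 846 − 28 = 818 left.
January 1989 has 31 days: 818 − 31 = 787 left.
December 1988 has 31 days: 787 − 31 = 756 left.
November 1988 has 30 days: 756 − 30 = 726 left.
October 1988 has 31 days: 726 − 31 = 695 left.
September 1988 has 30 days: 695 − 30 = 665 left.
August 1988 has 31 days: 665 − 31 = 634 left.
July 1988 has 31 days: 634 − 31 = 603 left.
June 1988 has 30 days: 603 − 30 = 573 left.
May 1988 has 31 days: 573 − 31 = 542 left.
April 1988 has 30 days: 542 − 30 = 512 left.
March 1988 has 31 days: 512 − 31 = 481 left.
February 1988 has 29 days (1988 is a leap year): 481 − 29 = 452 left.
January 1988 has 31 days: 452 − 31 = 421 left.
December 1987 has 31 days: 421 − 31 = 390 left.
November 1987 has 30 days: 390 − 30 = 360 left.
October 1987 has 31 days: 360 − 31 = 329 left.
September 1987 has 30 days: 329 − 30 = 299 left.
August 1987 has 31 days: 299 − 31 = 268 left.
July 1987 has 31 days: 268 − 31 = 237 left.
June 1987 has 30 days: 237 − 30 = 207 left.
May 1987 has 31 days: 207 − 31 = 176 left.
April 1987 has 30 days: 176 − 30 = 146 left.
March 1987 has 31 days: 146 − 31 = 115 left.
February 1987 has 28 days (1987 is not a leap year): 115 − 28 = 87 left.
January 1987 has 31 days: 87 − 31 = 56 left.
December 1986 has 31 days: 56 − 31 = 25 left.
November 1986 has 30 days; 30 − 25 = 5 → November 5, 1986.

November 5, 1986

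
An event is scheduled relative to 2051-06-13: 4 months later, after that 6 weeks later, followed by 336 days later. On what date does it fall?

Advancing 4 months from June 13, 2051:
month 6 + 4 = 10 → October 2051.
Day 13 is valid in October, giving October 13, 2051.
Adding 6 weeks (= 42 days) from October 13, 2051:
October has 31 days, so 31 − 13 = 18 days remain after October 13, 2051; 42 − 18 = 24 left.
24 days into November 2051 → November 24, 2051.
Advancing 336 days from November 24, 2051:
November has 30 days, so 30 − 24 = 6 days remain after November 24, 2051; 336 − 6 = 330 left.
December 2051 has 31 days: 330 − 31 = 299 left.
January 2052 has 31 days: 299 − 31 = 268 left.
February 2052 has 29 days (2052 is a leap year): 268 − 29 = 239 left.
March 2052 has 31 days: 239 − 31 = 208 left.
April 2052 has 30 days: 208 − 30 = 178 left.
May 2052 has 31 days: 178 − 31 = 147 left.
June 2052 has 30 days: 147 − 30 = 117 left.
July 2052 has 31 days: 117 − 31 = 86 left.
August 2052 has 31 days: 86 − 31 = 55 left.
September 2052 has 30 days: 55 − 30 = 25 left.
25 days into October 2052 → October 25, 2052.

October 25, 2052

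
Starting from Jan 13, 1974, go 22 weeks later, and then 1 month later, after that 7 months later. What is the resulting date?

February 16, 1975

Advancing 22 weeks (= 154 days) from January 13, 1974:
January has 31 days, so 31 − 13 = 18 days remain after January 13, 1974; 154 − 18 = 136 left.
February 1974 has 28 days (1974 is not a leap year): 136 − 28 = 108 left.
March 1974 has 31 days: 108 − 31 = 77 left.
April 1974 has 30 days: 77 − 30 = 47 left.
May 1974 has 31 days: 47 − 31 = 16 left.
16 days into June 1974 → June 16, 1974.
Advancing 1 month from June 16, 1974:
month 6 + 1 = 7 → July 1974.
Day 16 is valid in July, giving July 16, 1974.
Advancing 7 months from July 16, 1974:
month 7 + 7 = 14, which is month 2 of year 1975 → February 1975.
Day 16 is valid in February, giving February 16, 1975.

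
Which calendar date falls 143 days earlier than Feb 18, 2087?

September 28, 2086

Going back 143 days from February 18, 2087.
Going back 18 days from February 18, 2087 reaches the end of the previous month; 143 − 18 = 125 left.
January 2087 has 31 days: 125 − 31 = 94 left.
December 2086 has 31 days: 94 − 31 = 63 left.
November 2086 has 30 days: 63 − 30 = 33 left.
October 2086 has 31 days: 33 − 31 = 2 left.
September 2086 has 30 days; 30 − 2 = 28 → September 28, 2086.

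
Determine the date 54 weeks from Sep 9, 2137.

Counting forward 54 weeks = 378 days from September 9, 2137.
September has 30 days, so 30 − 9 = 21 days remain after September 9, 2137; 378 − 21 = 357 left.
October 2137 has 31 days: 357 − 31 = 326 left.
November 2137 has 30 days: 326 − 30 = 296 left.
December 2137 has 31 days: 296 − 31 = 265 left.
January 2138 has 31 days: 265 − 31 = 234 left.
February 2138 has 28 days (2138 is not a leap year): 234 − 28 = 206 left.
March 2138 has 31 days: 206 − 31 = 175 left.
April 2138 has 30 days: 175 − 30 = 145 left.
May 2138 has 31 days: 145 − 31 = 114 left.
June 2138 has 30 days: 114 − 30 = 84 left.
July 2138 has 31 days: 84 − 31 = 53 left.
August 2138 has 31 days: 53 − 31 = 22 left.
22 days into September 2138 → September 22, 2138.

September 22, 2138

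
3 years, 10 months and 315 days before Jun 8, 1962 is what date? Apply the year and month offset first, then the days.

Counting back 3 years, 10 months and 315 days from June 8, 1962: first the month/year part, then the days.
-3 years → 1959; month 6 − 10 = -4, which is month 8 of year 1958 → August 1958.
Day 8 is valid in August, giving August 8, 1958.
Now subtract 315 days from August 8, 1958.
Going back 8 days from August 8, 1958 reaches the end of the previous month; 315 − 8 = 307 left.
July 1958 has 31 days: 307 − 31 = 276 left.
June 1958 has 30 days: 276 − 30 = 246 left.
May 1958 has 31 days: 246 − 31 = 215 left.
April 1958 has 30 days: 215 − 30 = 185 left.
March 1958 has 31 days: 185 − 31 = 154 left.
February 1958 has 28 days (1958 is not a leap year): 154 − 28 = 126 left.
January 1958 has 31 days: 126 − 31 = 95 left.
December 1957 has 31 days: 95 − 31 = 64 left.
November 1957 has 30 days: 64 − 30 = 34 left.
October 1957 has 31 days: 34 − 31 = 3 left.
September 1957 has 30 days; 30 − 3 = 27 → September 27, 1957.

September 27, 1957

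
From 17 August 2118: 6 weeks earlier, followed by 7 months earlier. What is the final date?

December 6, 2117

Going back 6 weeks (= 42 days) from August 17, 2118:
Going back 17 days from August 17, 2118 reaches the end of the previous month; 42 − 17 = 25 left.
July 2118 has 31 days; 31 − 25 = 6 → July 6, 2118.
Counting back 7 months from July 6, 2118:
month 7 − 7 = 0, which is month 12 of year 2117 → December 2117.
Day 6 is valid in December, giving December 6, 2117.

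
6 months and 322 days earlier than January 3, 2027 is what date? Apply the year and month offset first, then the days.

August 15, 2025

Going back 6 months and 322 days from January 3, 2027: first the month/year part, then the days.
month 1 − 6 = -5, which is month 7 of year 2026 → July 2026.
Day 3 is valid in July, giving July 3, 2026.
Now subtract 322 days from July 3, 2026.
Going back 3 days from July 3, 2026 reaches the end of the previous month; 322 − 3 = 319 left.
June 2026 has 30 days: 319 − 30 = 289 left.
May 2026 has 31 days: 289 − 31 = 258 left.
April 2026 has 30 days: 258 − 30 = 228 left.
March 2026 has 31 days: 228 − 31 = 197 left.
February 2026 has 28 days (2026 is not a leap year): 197 − 28 = 169 left.
January 2026 has 31 days: 169 − 31 = 138 left.
December 2025 has 31 days: 138 − 31 = 107 left.
November 2025 has 30 days: 107 − 30 = 77 left.
October 2025 has 31 days: 77 − 31 = 46 left.
September 2025 has 30 days: 46 − 30 = 16 left.
August 2025 has 31 days; 31 − 16 = 15 → August 15, 2025.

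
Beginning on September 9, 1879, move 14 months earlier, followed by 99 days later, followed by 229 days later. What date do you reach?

Subtracting 14 months from September 9, 1879:
month 9 − 14 = -5, which is month 7 of year 1878 → July 1878.
Day 9 is valid in July, giving July 9, 1878.
Counting forward 99 days from July 9, 1878:
July has 31 days, so 31 − 9 = 22 days remain after July 9, 1878; 99 − 22 = 77 left.
August 1878 has 31 days: 77 − 31 = 46 left.
September 1878 has 30 days: 46 − 30 = 16 left.
16 days into October 1878 → October 16, 1878.
Adding 229 days from October 16, 1878:
October has 31 days, so 31 − 16 = 15 days remain after October 16, 1878; 229 − 15 = 214 left.
November 1878 has 30 days: 214 − 30 = 184 left.
December 1878 has 31 days: 184 − 31 = 153 left.
January 1879 has 31 days: 153 − 31 = 122 left.
February 1879 has 28 days (1879 is not a leap year): 122 − 28 = 94 left.
March 1879 has 31 days: 94 − 31 = 63 left.
April 1879 has 30 days: 63 − 30 = 33 left.
May 1879 has 31 days: 33 − 31 = 2 left.
2 days into June 1879 → June 2, 1879.

June 2, 1879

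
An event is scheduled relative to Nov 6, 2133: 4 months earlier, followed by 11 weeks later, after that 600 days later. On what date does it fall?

Subtracting 4 months from November 6, 2133:
month 11 − 4 = 7 → July 2133.
Day 6 is valid in July, giving July 6, 2133.
Counting forward 11 weeks (= 77 days) from July 6, 2133:
July has 31 days, so 31 − 6 = 25 days remain after July 6, 2133; 77 − 25 = 52 left.
August 2133 has 31 days: 52 − 31 = 21 left.
21 days into September 2133 → September 21, 2133.
Counting forward 600 days from September 21, 2133:
September has 30 days, so 30 − 21 = 9 days remain after September 21, 2133; 600 − 9 = 591 left.
October 2133 has 31 days: 591 − 31 = 560 left.
November 2133 has 30 days: 560 − 30 = 530 left.
December 2133 has 31 days: 530 − 31 = 499 left.
January 2134 has 31 days: 499 − 31 = 468 left.
February 2134 has 28 days (2134 is not a leap year): 468 − 28 = 440 left.
March 2134 has 31 days: 440 − 31 = 409 left.
April 2134 has 30 days: 409 − 30 = 379 left.
May 2134 has 31 days: 379 − 31 = 348 left.
June 2134 has 30 days: 348 − 30 = 318 left.
July 2134 has 31 days: 318 − 31 = 287 left.
August 2134 has 31 days: 287 − 31 = 256 left.
September 2134 has 30 days: 256 − 30 = 226 left.
October 2134 has 31 days: 226 − 31 = 195 left.
November 2134 has 30 days: 195 − 30 = 165 left.
December 2134 has 31 days: 165 − 31 = 134 left.
January 2135 has 31 days: 134 − 31 = 103 left.
February 2135 has 28 days (2135 is not a leap year): 103 − 28 = 75 left.
March 2135 has 31 days: 75 − 31 = 44 left.
April 2135 has 30 days: 44 − 30 = 14 left.
14 days into May 2135 → May 14, 2135.

May 14, 2135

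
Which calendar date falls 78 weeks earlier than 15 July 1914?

Going back 78 weeks = 546 days from July 15, 1914.
Going back 15 days from July 15, 1914 reaches the end of the previous month; 546 − 15 = 531 left.
June 1914 has 30 days: 531 − 30 = 501 left.
May 1914 has 31 days: 501 − 31 = 470 left.
April 1914 has 30 days: 470 − 30 = 440 left.
March 1914 has 31 days: 440 − 31 = 409 left.
February 1914 has 28 days (1914 is not a leap year): 409 − 28 = 381 left.
January 1914 has 31 days: 381 − 31 = 350 left.
December 1913 has 31 days: 350 − 31 = 319 left.
November 1913 has 30 days: 319 − 30 = 289 left.
October 1913 has 31 days: 289 − 31 = 258 left.
September 1913 has 30 days: 258 − 30 = 228 left.
August 1913 has 31 days: 228 − 31 = 197 left.
July 1913 has 31 days: 197 − 31 = 166 left.
June 1913 has 30 days: 166 − 30 = 136 left.
May 1913 has 31 days: 136 − 31 = 105 left.
April 1913 has 30 days: 105 − 30 = 75 left.
March 1913 has 31 days: 75 − 31 = 44 left.
February 1913 has 28 days (1913 is not a leap year): 44 − 28 = 16 left.
January 1913 has 31 days; 31 − 16 = 15 → January 15, 1913.

January 15, 1913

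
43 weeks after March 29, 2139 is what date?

January 24, 2140

Advancing 43 weeks = 301 days from March 29, 2139.
March has 31 days, so 31 − 29 = 2 days remain after March 29, 2139; 301 − 2 = 299 left.
April 2139 has 30 days: 299 − 30 = 269 left.
May 2139 has 31 days: 269 − 31 = 238 left.
June 2139 has 30 days: 238 − 30 = 208 left.
July 2139 has 31 days: 208 − 31 = 177 left.
August 2139 has 31 days: 177 − 31 = 146 left.
September 2139 has 30 days: 146 − 30 = 116 left.
October 2139 has 31 days: 116 − 31 = 85 left.
November 2139 has 30 days: 85 − 30 = 55 left.
December 2139 has 31 days: 55 − 31 = 24 left.
24 days into January 2140 → January 24, 2140.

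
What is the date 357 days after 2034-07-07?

Adding 357 days from July 7, 2034.
July has 31 days, so 31 − 7 = 24 days remain after July 7, 2034; 357 − 24 = 333 left.
August 2034 has 31 days: 333 − 31 = 302 left.
September 2034 has 30 days: 302 − 30 = 272 left.
October 2034 has 31 days: 272 − 31 = 241 left.
November 2034 has 30 days: 241 − 30 = 211 left.
December 2034 has 31 days: 211 − 31 = 180 left.
January 2035 has 31 days: 180 − 31 = 149 left.
February 2035 has 28 days (2035 is not a leap year): 149 − 28 = 121 left.
March 2035 has 31 days: 121 − 31 = 90 left.
April 2035 has 30 days: 90 − 30 = 60 left.
May 2035 has 31 days: 60 − 31 = 29 left.
29 days into June 2035 → June 29, 2035.

June 29, 2035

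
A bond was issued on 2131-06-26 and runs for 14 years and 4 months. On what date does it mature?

October 26, 2145

Adding 14 years and 4 months from June 26, 2131.
+14 years → 2145; month 6 + 4 = 10 → October 2145.
Day 26 is valid in October, giving October 26, 2145.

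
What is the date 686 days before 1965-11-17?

January 1, 1964

Subtracting 686 days from November 17, 1965.
Going back 17 days from November 17, 1965 reaches the end of the previous month; 686 − 17 = 669 left.
October 1965 has 31 days: 669 − 31 = 638 left.
September 1965 has 30 days: 638 − 30 = 608 left.
August 1965 has 31 days: 608 − 31 = 577 left.
July 1965 has 31 days: 577 − 31 = 546 left.
June 1965 has 30 days: 546 − 30 = 516 left.
May 1965 has 31 days: 516 − 31 = 485 left.
April 1965 has 30 days: 485 − 30 = 455 left.
March 1965 has 31 days: 455 − 31 = 424 left.
February 1965 has 28 days (1965 is not a leap year): 424 − 28 = 396 left.
January 1965 has 31 days: 396 − 31 = 365 left.
December 1964 has 31 days: 365 − 31 = 334 left.
November 1964 has 30 days: 334 − 30 = 304 left.
October 1964 has 31 days: 304 − 31 = 273 left.
September 1964 has 30 days: 273 − 30 = 243 left.
August 1964 has 31 days: 243 − 31 = 212 left.
July 1964 has 31 days: 212 − 31 = 181 left.
June 1964 has 30 days: 181 − 30 = 151 left.
May 1964 has 31 days: 151 − 31 = 120 left.
April 1964 has 30 days: 120 − 30 = 90 left.
March 1964 has 31 days: 90 − 31 = 59 left.
February 1964 has 29 days (1964 is a leap year): 59 − 29 = 30 left.
January 1964 has 31 days; 31 − 30 = 1 → January 1, 1964.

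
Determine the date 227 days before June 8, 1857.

October 24, 1856

Counting back 227 days from June 8, 1857.
Going back 8 days from June 8, 1857 reaches the end of the previous month; 227 − 8 = 219 left.
May 1857 has 31 days: 219 − 31 = 188 left.
April 1857 has 30 days: 188 − 30 = 158 left.
March 1857 has 31 days: 158 − 31 = 127 left.
February 1857 has 28 days (1857 is not a leap year): 127 − 28 = 99 left.
January 1857 has 31 days: 99 − 31 = 68 left.
December 1856 has 31 days: 68 − 31 = 37 left.
November 1856 has 30 days: 37 − 30 = 7 left.
October 1856 has 31 days; 31 − 7 = 24 → October 24, 1856.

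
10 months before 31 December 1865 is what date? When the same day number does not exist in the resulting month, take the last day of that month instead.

Subtracting 10 months from December 31, 1865.
month 12 − 10 = 2 → February 1865.
February 1865 has only 28 days (1865 is not a leap year — relevant if February), and the start was day 31, so the date clamps to February 28, 1865.

February 28, 1865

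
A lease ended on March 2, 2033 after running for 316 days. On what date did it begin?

Counting back 316 days from March 2, 2033.
Going back 2 days from March 2, 2033 reaches the end of the previous month; 316 − 2 = 314 left.
February 2033 has 28 days (2033 is not a leap year): 314 − 28 = 286 left.
January 2033 has 31 days: 286 − 31 = 255 left.
December 2032 has 31 days: 255 − 31 = 224 left.
November 2032 has 30 days: 224 − 30 = 194 left.
October 2032 has 31 days: 194 − 31 = 163 left.
September 2032 has 30 days: 163 − 30 = 133 left.
August 2032 has 31 days: 133 − 31 = 102 left.
July 2032 has 31 days: 102 − 31 = 71 left.
June 2032 has 30 days: 71 − 30 = 41 left.
May 2032 has 31 days: 41 − 31 = 10 left.
April 2032 has 30 days; 30 − 10 = 20 → April 20, 2032.

April 20, 2032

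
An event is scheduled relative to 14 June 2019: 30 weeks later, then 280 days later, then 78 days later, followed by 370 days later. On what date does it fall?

Counting forward 30 weeks (= 210 days) from June 14, 2019:
June has 30 days, so 30 − 14 = 16 days remain after June 14, 2019; 210 − 16 = 194 left.
July 2019 has 31 days: 194 − 31 = 163 left.
August 2019 has 31 days: 163 − 31 = 132 left.
September 2019 has 30 days: 132 − 30 = 102 left.
October 2019 has 31 days: 102 − 31 = 71 left.
November 2019 has 30 days: 71 − 30 = 41 left.
December 2019 has 31 days: 41 − 31 = 10 left.
10 days into January 2020 → January 10, 2020.
Adding 280 days from January 10, 2020:
January has 31 days, so 31 − 10 = 21 days remain after January 10, 2020; 280 − 21 = 259 left.
February 2020 has 29 days (2020 is a leap year): 259 − 29 = 230 left.
March 2020 has 31 days: 230 − 31 = 199 left.
April 2020 has 30 days: 199 − 30 = 169 left.
May 2020 has 31 days: 169 − 31 = 138 left.
June 2020 has 30 days: 138 − 30 = 108 left.
July 2020 has 31 days: 108 − 31 = 77 left.
August 2020 has 31 days: 77 − 31 = 46 left.
September 2020 has 30 days: 46 − 30 = 16 left.
16 days into October 2020 → October 16, 2020.
Counting forward 78 days from October 16, 2020:
October has 31 days, so 31 − 16 = 15 days remain after October 16, 2020; 78 − 15 = 63 left.
November 2020 has 30 days: 63 − 30 = 33 left.
December 2020 has 31 days: 33 − 31 = 2 left.
2 days into January 2021 → January 2, 2021.
Counting forward 370 days from January 2, 2021:
January has 31 days, so 31 − 2 = 29 days remain after January 2, 2021; 370 − 29 = 341 left.
February 2021 has 28 days (2021 is not a leap year): 341 − 28 = 313 left.
March 2021 has 31 days: 313 − 31 = 282 left.
April 2021 has 30 days: 282 − 30 = 252 left.
May 2021 has 31 days: 252 − 31 = 221 left.
June 2021 has 30 days: 221 − 30 = 191 left.
July 2021 has 31 days: 191 − 31 = 160 left.
August 2021 has 31 days: 160 − 31 = 129 left.
September 2021 has 30 days: 129 − 30 = 99 left.
October 2021 has 31 days: 99 − 31 = 68 left.
November 2021 has 30 days: 68 − 30 = 38 left.
December 2021 has 31 days: 38 − 31 = 7 left.
7 days into January 2022 → January 7, 2022.

January 7, 2022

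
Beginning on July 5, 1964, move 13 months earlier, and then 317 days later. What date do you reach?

Counting back 13 months from July 5, 1964:
month 7 − 13 = -6, which is month 6 of year 1963 → June 1963.
Day 5 is valid in June, giving June 5, 1963.
Adding 317 days from June 5, 1963:
June has 30 days, so 30 − 5 = 25 days remain after June 5, 1963; 317 − 25 = 292 left.
July 1963 has 31 days: 292 − 31 = 261 left.
August 1963 has 31 days: 261 − 31 = 230 left.
September 1963 has 30 days: 230 − 30 = 200 left.
October 1963 has 31 days: 200 − 31 = 169 left.
November 1963 has 30 days: 169 − 30 = 139 left.
December 1963 has 31 days: 139 − 31 = 108 left.
January 1964 has 31 days: 108 − 31 = 77 left.
February 1964 has 29 days (1964 is a leap year): 77 − 29 = 48 left.
March 1964 has 31 days: 48 − 31 = 17 left.
17 days into April 1964 → April 17, 1964.

April 17, 1964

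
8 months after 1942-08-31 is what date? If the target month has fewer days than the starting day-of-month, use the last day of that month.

Advancing 8 months from August 31, 1942.
month 8 + 8 = 16, which is month 4 of year 1943 → April 1943.
April 1943 has only 30 days and the start was day 31, so the date clamps to April 30, 1943.

April 30, 1943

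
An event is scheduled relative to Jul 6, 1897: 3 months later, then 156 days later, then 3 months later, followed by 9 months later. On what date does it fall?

Counting forward 3 months from July 6, 1897:
month 7 + 3 = 10 → October 1897.
Day 6 is valid in October, giving October 6, 1897.
Advancing 156 days from October 6, 1897:
October has 31 days, so 31 − 6 = 25 days remain after October 6, 1897; 156 − 25 = 131 left.
November 1897 has 30 days: 131 − 30 = 101 left.
December 1897 has 31 days: 101 − 31 = 70 left.
January 1898 has 31 days: 70 − 31 = 39 left.
February 1898 has 28 days (1898 is not a leap year): 39 − 28 = 11 left.
11 days into March 1898 → March 11, 1898.
Counting forward 3 months from March 11, 1898:
month 3 + 3 = 6 → June 1898.
Day 11 is valid in June, giving June 11, 1898.
Adding 9 months from June 11, 1898:
month 6 + 9 = 15, which is month 3 of year 1899 → March 1899.
Day 11 is valid in March, giving March 11, 1899.

March 11, 1899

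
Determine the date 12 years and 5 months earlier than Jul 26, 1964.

February 26, 1952

Going back 12 years and 5 months from July 26, 1964.
-12 years → 1952; month 7 − 5 = 2 → February 1952.
Day 26 is valid in February, giving February 26, 1952.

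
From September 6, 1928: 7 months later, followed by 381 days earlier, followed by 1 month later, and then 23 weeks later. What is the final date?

September 29, 1928

Adding 7 months from September 6, 1928:
month 9 + 7 = 16, which is month 4 of year 1929 → April 1929.
Day 6 is valid in April, giving April 6, 1929.
Subtracting 381 days from April 6, 1929:
Going back 6 days from April 6, 1929 reaches the end of the previous month; 381 − 6 = 375 left.
March 1929 has 31 days: 375 − 31 = 344 left.
February 1929 has 28 days (1929 is not a leap year): 344 − 28 = 316 left.
January 1929 has 31 days: 316 − 31 = 285 left.
December 1928 has 31 days: 285 − 31 = 254 left.
November 1928 has 30 days: 254 − 30 = 224 left.
October 1928 has 31 days: 224 − 31 = 193 left.
September 1928 has 30 days: 193 − 30 = 163 left.
August 1928 has 31 days: 163 − 31 = 132 left.
July 1928 has 31 days: 132 − 31 = 101 left.
June 1928 has 30 days: 101 − 30 = 71 left.
May 1928 has 31 days: 71 − 31 = 40 left.
April 1928 has 30 days: 40 − 30 = 10 left.
March 1928 has 31 days; 31 − 10 = 21 → March 21, 1928.
Counting forward 1 month from March 21, 1928:
month 3 + 1 = 4 → April 1928.
Day 21 is valid in April, giving April 21, 1928.
Adding 23 weeks (= 161 days) from April 21, 1928:
April has 30 days, so 30 − 21 = 9 days remain after April 21, 1928; 161 − 9 = 152 left.
May 1928 has 31 days: 152 − 31 = 121 left.
June 1928 has 30 days: 121 − 30 = 91 left.
July 1928 has 31 days: 91 − 31 = 60 left.
August 1928 has 31 days: 60 − 31 = 29 left.
29 days into September 1928 → September 29, 1928.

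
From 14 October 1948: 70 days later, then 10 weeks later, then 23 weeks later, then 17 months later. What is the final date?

January 11, 1951

Adding 70 days from October 14, 1948:
October has 31 days, so 31 − 14 = 17 days remain after October 14, 1948; 70 − 17 = 53 left.
November 1948 has 30 days: 53 − 30 = 23 left.
23 days into December 1948 → December 23, 1948.
Advancing 10 weeks (= 70 days) from December 23, 1948:
December has 31 days, so 31 − 23 = 8 days remain after December 23, 1948; 70 − 8 = 62 left.
January 1949 has 31 days: 62 − 31 = 31 left.
February 1949 has 28 days (1949 is not a leap year): 31 − 28 = 3 left.
3 days into March 1949 → March 3, 1949.
Counting forward 23 weeks (= 161 days) from March 3, 1949:
March has 31 days, so 31 − 3 = 28 days remain after March 3, 1949; 161 − 28 = 133 left.
April 1949 has 30 days: 133 − 30 = 103 left.
May 1949 has 31 days: 103 − 31 = 72 left.
June 1949 has 30 days: 72 − 30 = 42 left.
July 1949 has 31 days: 42 − 31 = 11 left.
11 days into August 1949 → August 11, 1949.
Adding 17 months from August 11, 1949:
month 8 + 17 = 25, which is month 1 of year 1951 → January 1951.
Day 11 is valid in January, giving January 11, 1951.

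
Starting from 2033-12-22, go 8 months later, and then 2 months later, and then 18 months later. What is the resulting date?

April 22, 2036

Counting forward 8 months from December 22, 2033:
month 12 + 8 = 20, which is month 8 of year 2034 → August 2034.
Day 22 is valid in August, giving August 22, 2034.
Adding 2 months from August 22, 2034:
month 8 + 2 = 10 → October 2034.
Day 22 is valid in October, giving October 22, 2034.
Advancing 18 months from October 22, 2034:
month 10 + 18 = 28, which is month 4 of year 2036 → April 2036.
Day 22 is valid in April, giving April 22, 2036.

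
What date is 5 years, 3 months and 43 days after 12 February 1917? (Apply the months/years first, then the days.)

June 24, 1922

Advancing 5 years, 3 months and 43 days from February 12, 1917: first the month/year part, then the days.
+5 years → 1922; month 2 + 3 = 5 → May 1922.
Day 12 is valid in May, giving May 12, 1922.
Now add 43 days from May 12, 1922.
May has 31 days, so 31 − 12 = 19 days remain after May 12, 1922; 43 − 19 = 24 left.
24 days into June 1922 → June 24, 1922.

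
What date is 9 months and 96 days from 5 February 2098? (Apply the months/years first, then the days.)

Counting forward 9 months and 96 days from February 5, 2098: first the month/year part, then the days.
month 2 + 9 = 11 → November 2098.
Day 5 is valid in November, giving November 5, 2098.
Now add 96 days from November 5, 2098.
November has 30 days, so 30 − 5 = 25 days remain after November 5, 2098; 96 − 25 = 71 left.
December 2098 has 31 days: 71 − 31 = 40 left.
January 2099 has 31 days: 40 − 31 = 9 left.
9 days into February 2099 → February 9, 2099.

February 9, 2099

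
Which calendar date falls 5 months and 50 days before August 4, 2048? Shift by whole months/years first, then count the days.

January 14, 2048

Counting back 5 months and 50 days from August 4, 2048: first the month/year part, then the days.
month 8 − 5 = 3 → March 2048.
Day 4 is valid in March, giving March 4, 2048.
Now subtract 50 days from March 4, 2048.
Going back 4 days from March 4, 2048 reaches the end of the previous month; 50 − 4 = 46 left.
February 2048 has 29 days (2048 is a leap year): 46 − 29 = 17 left.
January 2048 has 31 days; 31 − 17 = 14 → January 14, 2048.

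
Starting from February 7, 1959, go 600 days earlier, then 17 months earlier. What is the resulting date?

Counting back 600 days from February 7, 1959:
Going back 7 days from February 7, 1959 reaches the end of the previous month; 600 − 7 = 593 left.
January 1959 has 31 days: 593 − 31 = 562 left.
December 1958 has 31 days: 562 − 31 = 531 left.
November 1958 has 30 days: 531 − 30 = 501 left.
October 1958 has 31 days: 501 − 31 = 470 left.
September 1958 has 30 days: 470 − 30 = 440 left.
August 1958 has 31 days: 440 − 31 = 409 left.
July 1958 has 31 days: 409 − 31 = 378 left.
June 1958 has 30 days: 378 − 30 = 348 left.
May 1958 has 31 days: 348 − 31 = 317 left.
April 1958 has 30 days: 317 − 30 = 287 left.
March 1958 has 31 days: 287 − 31 = 256 left.
February 1958 has 28 days (1958 is not a leap year): 256 − 28 = 228 left.
January 1958 has 31 days: 228 − 31 = 197 left.
December 1957 has 31 days: 197 − 31 = 166 left.
November 1957 has 30 days: 166 − 30 = 136 left.
October 1957 has 31 days: 136 − 31 = 105 left.
September 1957 has 30 days: 105 − 30 = 75 left.
August 1957 has 31 days: 75 − 31 = 44 left.
July 1957 has 31 days: 44 − 31 = 13 left.
June 1957 has 30 days; 30 − 13 = 17 → June 17, 1957.
Subtracting 17 months from June 17, 1957:
month 6 − 17 = -11, which is month 1 of year 1956 → January 1956.
Day 17 is valid in January, giving January 17, 1956.

January 17, 1956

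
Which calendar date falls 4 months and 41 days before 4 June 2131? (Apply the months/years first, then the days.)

Counting back 4 months and 41 days from June 4, 2131: first the month/year part, then the days.
month 6 − 4 = 2 → February 2131.
Day 4 is valid in February, giving February 4, 2131.
Now subtract 41 days from February 4, 2131.
Going back 4 days from February 4, 2131 reaches the end of the previous month; 41 − 4 = 37 left.
January 2131 has 31 days: 37 − 31 = 6 left.
December 2130 has 31 days; 31 − 6 = 25 → December 25, 2130.

December 25, 2130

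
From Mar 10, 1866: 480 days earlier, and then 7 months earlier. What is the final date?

April 15, 1864

Counting back 480 days from March 10, 1866:
Going back 10 days from March 10, 1866 reaches the end of the previous month; 480 − 10 = 470 left.
February 1866 has 28 days (1866 is not a leap year): 470 − 28 = 442 left.
January 1866 has 31 days: 442 − 31 = 411 left.
December 1865 has 31 days: 411 − 31 = 380 left.
November 1865 has 30 days: 380 − 30 = 350 left.
October 1865 has 31 days: 350 − 31 = 319 left.
September 1865 has 30 days: 319 − 30 = 289 left.
August 1865 has 31 days: 289 − 31 = 258 left.
July 1865 has 31 days: 258 − 31 = 227 left.
June 1865 has 30 days: 227 − 30 = 197 left.
May 1865 has 31 days: 197 − 31 = 166 left.
April 1865 has 30 days: 166 − 30 = 136 left.
March 1865 has 31 days: 136 − 31 = 105 left.
February 1865 has 28 days (1865 is not a leap year): 105 − 28 = 77 left.
January 1865 has 31 days: 77 − 31 = 46 left.
December 1864 has 31 days: 46 − 31 = 15 left.
November 1864 has 30 days; 30 − 15 = 15 → November 15, 1864.
Going back 7 months from November 15, 1864:
month 11 − 7 = 4 → April 1864.
Day 15 is valid in April, giving April 15, 1864.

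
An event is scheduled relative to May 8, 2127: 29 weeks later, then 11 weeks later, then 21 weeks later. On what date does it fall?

Counting forward 29 weeks (= 203 days) from May 8, 2127:
May has 31 days, so 31 − 8 = 23 days remain after May 8, 2127; 203 − 23 = 180 left.
June 2127 has 30 days: 180 − 30 = 150 left.
July 2127 has 31 days: 150 − 31 = 119 left.
August 2127 has 31 days: 119 − 31 = 88 left.
September 2127 has 30 days: 88 − 30 = 58 left.
October 2127 has 31 days: 58 − 31 = 27 left.
27 days into November 2127 → November 27, 2127.
Counting forward 11 weeks (= 77 days) from November 27, 2127:
November has 30 days, so 30 − 27 = 3 days remain after November 27, 2127; 77 − 3 = 74 left.
December 2127 has 31 days: 74 − 31 = 43 left.
January 2128 has 31 days: 43 − 31 = 12 left.
12 days into February 2128 → February 12, 2128.
Advancing 21 weeks (= 147 days) from February 12, 2128:
February has 29 days, so 29 − 12 = 17 days remain after February 12, 2128; 147 − 17 = 130 left.
March 2128 has 31 days: 130 − 31 = 99 left.
April 2128 has 30 days: 99 − 30 = 69 left.
May 2128 has 31 days: 69 − 31 = 38 left.
June 2128 has 30 days: 38 − 30 = 8 left.
8 days into July 2128 → July 8, 2128.

July 8, 2128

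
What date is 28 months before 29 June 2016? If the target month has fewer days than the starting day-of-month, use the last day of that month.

Subtracting 28 months from June 29, 2016.
month 6 − 28 = -22, which is month 2 of year 2014 → February 2014.
February 2014 has only 28 days (2014 is not a leap year — relevant if February), and the start was day 29, so the date clamps to February 28, 2014.

February 28, 2014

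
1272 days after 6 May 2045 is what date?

Advancing 1272 days from May 6, 2045.
May has 31 days, so 31 − 6 = 25 days remain after May 6, 2045; 1272 − 25 = 1247 left.
June 2045 has 30 days: 1247 − 30 = 1217 left.
July 2045 has 31 days: 1217 − 31 = 1186 left.
August 2045 has 31 days: 1186 − 31 = 1155 left.
September 2045 has 30 days: 1155 − 30 = 1125 left.
October 2045 has 31 days: 1125 − 31 = 1094 left.
November 2045 has 30 days: 1094 − 30 = 1064 left.
December 2045 has 31 days: 1064 − 31 = 1033 left.
January 2046 has 31 days: 1033 − 31 = 1002 left.
February 2046 has 28 days (2046 is not a leap year): 1002 − 28 = 974 left.
March 2046 has 31 days: 974 − 31 = 943 left.
April 2046 has 30 days: 943 − 30 = 913 left.
May 2046 has 31 days: 913 − 31 = 882 left.
June 2046 has 30 days: 882 − 30 = 852 left.
July 2046 has 31 days: 852 − 31 = 821 left.
August 2046 has 31 days: 821 − 31 = 790 left.
September 2046 has 30 days: 790 − 30 = 760 left.
October 2046 has 31 days: 760 − 31 = 729 left.
November 2046 has 30 days: 729 − 30 = 699 left.
December 2046 has 31 days: 699 − 31 = 668 left.
January 2047 has 31 days: 668 − 31 = 637 left.
February 2047 has 28 days (2047 is not a leap year): 637 − 28 = 609 left.
March 2047 has 31 days: 609 − 31 = 578 left.
April 2047 has 30 days: 578 − 30 = 548 left.
May 2047 has 31 days: 548 − 31 = 517 left.
June 2047 has 30 days: 517 − 30 = 487 left.
July 2047 has 31 days: 487 − 31 = 456 left.
August 2047 has 31 days: 456 − 31 = 425 left.
September 2047 has 30 days: 425 − 30 = 395 left.
October 2047 has 31 days: 395 − 31 = 364 left.
November 2047 has 30 days: 364 − 30 = 334 left.
December 2047 has 31 days: 334 − 31 = 303 left.
January 2048 has 31 days: 303 − 31 = 272 left.
February 2048 has 29 days (2048 is a leap year): 272 − 29 = 243 left.
March 2048 has 31 days: 243 − 31 = 212 left.
April 2048 has 30 days: 212 − 30 = 182 left.
May 2048 has 31 days: 182 − 31 = 151 left.
June 2048 has 30 days: 151 − 30 = 121 left.
July 2048 has 31 days: 121 − 31 = 90 left.
August 2048 has 31 days: 90 − 31 = 59 left.
September 2048 has 30 days: 59 − 30 = 29 left.
29 days into October 2048 → October 29, 2048.

October 29, 2048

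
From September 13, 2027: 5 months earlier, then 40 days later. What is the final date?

May 23, 2027

Counting back 5 months from September 13, 2027:
month 9 − 5 = 4 → April 2027.
Day 13 is valid in April, giving April 13, 2027.
Counting forward 40 days from April 13, 2027:
April has 30 days, so 30 − 13 = 17 days remain after April 13, 2027; 40 − 17 = 23 left.
23 days into May 2027 → May 23, 2027.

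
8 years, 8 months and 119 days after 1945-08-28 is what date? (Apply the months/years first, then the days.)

August 25, 1954

Advancing 8 years, 8 months and 119 days from August 28, 1945: first the month/year part, then the days.
+8 years → 1953; month 8 + 8 = 16, which is month 4 of year 1954 → April 1954.
Day 28 is valid in April, giving April 28, 1954.
Now add 119 days from April 28, 1954.
April has 30 days, so 30 − 28 = 2 days remain after April 28, 1954; 119 − 2 = 117 left.
May 1954 has 31 days: 117 − 31 = 86 left.
June 1954 has 30 days: 86 − 30 = 56 left.
July 1954 has 31 days: 56 − 31 = 25 left.
25 days into August 1954 → August 25, 1954.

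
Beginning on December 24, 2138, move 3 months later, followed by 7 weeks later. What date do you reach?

Counting forward 3 months from December 24, 2138:
month 12 + 3 = 15, which is month 3 of year 2139 → March 2139.
Day 24 is valid in March, giving March 24, 2139.
Adding 7 weeks (= 49 days) from March 24, 2139:
March has 31 days, so 31 − 24 = 7 days remain after March 24, 2139; 49 − 7 = 42 left.
April 2139 has 30 days: 42 − 30 = 12 left.
12 days into May 2139 → May 12, 2139.

May 12, 2139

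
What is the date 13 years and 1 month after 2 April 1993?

Adding 13 years and 1 month from April 2, 1993.
+13 years → 2006; month 4 + 1 = 5 → May 2006.
Day 2 is valid in May, giving May 2, 2006.

May 2, 2006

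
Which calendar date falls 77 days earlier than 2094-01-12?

Going back 77 days from January 12, 2094.
Going back 12 days from January 12, 2094 reaches the end of the previous month; 77 − 12 = 65 left.
December 2093 has 31 days: 65 − 31 = 34 left.
November 2093 has 30 days: 34 − 30 = 4 left.
October 2093 has 31 days; 31 − 4 = 27 → October 27, 2093.

October 27, 2093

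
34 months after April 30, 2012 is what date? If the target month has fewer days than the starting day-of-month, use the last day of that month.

February 28, 2015

Advancing 34 months from April 30, 2012.
month 4 + 34 = 38, which is month 2 of year 2015 → February 2015.
February 2015 has only 28 days (2015 is not a leap year — relevant if February), and the start was day 30, so the date clamps to February 28, 2015.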